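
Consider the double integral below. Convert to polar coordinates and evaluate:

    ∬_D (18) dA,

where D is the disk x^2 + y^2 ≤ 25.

The region D is 0 ≤ r ≤ 5, 0 ≤ θ ≤ 2π in polar coordinates, where x = r cos(θ), y = r sin(θ), and dA = r dr dθ.

Under the substitution, the integrand becomes 18, so

    ∬_D (18) dA = ∫_{0}^{2π} ∫_{0}^{5} (18) · r dr dθ.

Inner integral (in r): ∫_{0}^{5} (18) · r dr = 225.

Outer integral (in θ): ∫_{0}^{2π} (225) dθ = 450π.

Therefore ∬_D (18) dA = 450π.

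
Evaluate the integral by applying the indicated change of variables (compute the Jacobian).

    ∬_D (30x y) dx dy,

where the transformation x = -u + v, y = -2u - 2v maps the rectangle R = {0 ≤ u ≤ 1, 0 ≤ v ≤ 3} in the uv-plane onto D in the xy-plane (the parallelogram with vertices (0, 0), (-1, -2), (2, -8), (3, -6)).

Compute the Jacobian determinant of (x, y) with respect to (u, v):

    ∂(x,y)/∂(u,v) = | -1  1 | = (-1)(-2) - (1)(-2) = 4.
                   | -2  -2 |

Its absolute value is |J| = 4 (the area scaling factor).

Substituting x = -u + v, y = -2u - 2v into the integrand,

    30x y → 60u^2 - 60v^2,

so the integral becomes

    ∬_R (60u^2 - 60v^2) · |J| du dv = ∫_0^1 ∫_0^3 (240u^2 - 240v^2) dv du.

Inner (v): 720u^2 - 2160.
Outer (u): -1920.

Therefore ∬_D (30x y) dx dy = -1920.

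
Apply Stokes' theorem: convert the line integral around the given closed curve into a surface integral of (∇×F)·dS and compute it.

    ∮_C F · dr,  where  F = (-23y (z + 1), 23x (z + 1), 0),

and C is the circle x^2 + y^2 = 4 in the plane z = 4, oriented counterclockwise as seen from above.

Let S be the flat disk x^2 + y^2 ≤ 4 in the plane z = 4, with upward unit normal n̂ = ẑ. By Stokes' theorem,

    ∮_C F · dr = ∬_S (∇ × F) · n̂ dS = ∬_D (curl F)_z dA,

where D is the disk x^2 + y^2 ≤ 4.

Compute the curl of F = (-23y (z + 1), 23x (z + 1), 0):
    (∇ × F)_x = ∂F_z/∂y - ∂F_y/∂z = -23x,
    (∇ × F)_y = ∂F_x/∂z - ∂F_z/∂x = -23y,
    (∇ × F)_z = ∂F_y/∂x - ∂F_x/∂y = 46z + 46.

On z = 4, (curl F)_z = 230.

Convert to polar (x = r cos θ, y = r sin θ, dA = r dr dθ); the integrand becomes 230, so

    ∬_D (curl F)_z dA = ∫_0^{2π} ∫_0^{2} (230) · r dr dθ.

Inner (r from 0 to 2): 460.
Outer (θ from 0 to 2π): 920π.

Therefore ∮_C F · dr = 920π.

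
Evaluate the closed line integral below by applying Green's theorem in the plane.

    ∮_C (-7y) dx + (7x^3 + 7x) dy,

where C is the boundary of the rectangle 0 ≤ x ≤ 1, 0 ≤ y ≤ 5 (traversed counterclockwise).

Green's theorem converts the closed line integral into a double integral over the enclosed region D:

    ∮_C P dx + Q dy = ∬_D (∂Q/∂x - ∂P/∂y) dA.

Here P = -7y, Q = 7x^3 + 7x, so

    ∂Q/∂x = 21x^2 + 7,    ∂P/∂y = -7,
    ∂Q/∂x - ∂P/∂y = 21x^2 + 14.

D is the region 0 ≤ x ≤ 1, 0 ≤ y ≤ 5. Evaluating the double integral:

    ∬_D (21x^2 + 14) dA = ∫_0^{1} ∫_0^{5} (21x^2 + 14) dy dx.

Inner (y from 0 to 5): 105x^2 + 70.
Outer (x from 0 to 1): 105.

Therefore ∮_C P dx + Q dy = 105.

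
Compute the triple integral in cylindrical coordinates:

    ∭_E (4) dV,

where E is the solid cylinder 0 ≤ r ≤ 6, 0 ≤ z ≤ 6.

In cylindrical coordinates, x = r cos(θ), y = r sin(θ), z = z, and dV = r dr dθ dz.

The integrand becomes 4, so

    ∭_E (4) dV = ∫_{0}^{2π} ∫_{0}^{6} ∫_{0}^{6} (4) · r dz dr dθ.

Inner (z): 24r.
Middle (r from 0 to 6): 432.
Outer (θ): 864π.

Therefore the triple integral equals 864π.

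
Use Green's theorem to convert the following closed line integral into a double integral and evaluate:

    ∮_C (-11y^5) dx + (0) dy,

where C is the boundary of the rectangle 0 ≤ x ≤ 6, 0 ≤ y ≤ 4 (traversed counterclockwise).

Green's theorem converts the closed line integral into a double integral over the enclosed region D:

    ∮_C P dx + Q dy = ∬_D (∂Q/∂x - ∂P/∂y) dA.

Here P = -11y^5, Q = 0, so

    ∂Q/∂x = 0,    ∂P/∂y = -55y^4,
    ∂Q/∂x - ∂P/∂y = 55y^4.

D is the region 0 ≤ x ≤ 6, 0 ≤ y ≤ 4. Evaluating the double integral:

    ∬_D (55y^4) dA = ∫_0^{6} ∫_0^{4} (55y^4) dy dx.

Inner (y from 0 to 4): 11264.
Outer (x from 0 to 6): 67584.

Therefore ∮_C P dx + Q dy = 67584.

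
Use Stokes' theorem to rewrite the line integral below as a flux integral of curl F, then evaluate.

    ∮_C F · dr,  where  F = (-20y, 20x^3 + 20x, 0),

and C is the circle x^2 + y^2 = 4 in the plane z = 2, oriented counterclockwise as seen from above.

Let S be the flat disk x^2 + y^2 ≤ 4 in the plane z = 2, with upward unit normal n̂ = ẑ. By Stokes' theorem,

    ∮_C F · dr = ∬_S (∇ × F) · n̂ dS = ∬_D (curl F)_z dA,

where D is the disk x^2 + y^2 ≤ 4.

Compute the curl of F = (-20y, 20x^3 + 20x, 0):
    (∇ × F)_x = ∂F_z/∂y - ∂F_y/∂z = 0,
    (∇ × F)_y = ∂F_x/∂z - ∂F_z/∂x = 0,
    (∇ × F)_z = ∂F_y/∂x - ∂F_x/∂y = 60x^2 + 40.

On z = 2, (curl F)_z = 60x^2 + 40.

Convert to polar (x = r cos θ, y = r sin θ, dA = r dr dθ); the integrand becomes 60r^2cos(θ)^2 + 40, so

    ∬_D (curl F)_z dA = ∫_0^{2π} ∫_0^{2} (60r^2cos(θ)^2 + 40) · r dr dθ.

Inner (r from 0 to 2): 240cos(θ)^2 + 80.
Outer (θ from 0 to 2π): 400π.

Therefore ∮_C F · dr = 400π.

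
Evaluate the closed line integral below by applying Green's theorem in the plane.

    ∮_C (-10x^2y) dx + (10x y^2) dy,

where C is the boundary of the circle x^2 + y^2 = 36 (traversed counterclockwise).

Green's theorem converts the closed line integral into a double integral over the enclosed region D:

    ∮_C P dx + Q dy = ∬_D (∂Q/∂x - ∂P/∂y) dA.

Here P = -10x^2y, Q = 10x y^2, so

    ∂Q/∂x = 10y^2,    ∂P/∂y = -10x^2,
    ∂Q/∂x - ∂P/∂y = 10x^2 + 10y^2.

D is the region x^2 + y^2 ≤ 36. Evaluating the double integral:

In polar coordinates (x = r cos θ, y = r sin θ, dA = r dr dθ) the integrand becomes 10r^2, so

    ∬_D (10x^2 + 10y^2) dA = ∫_0^{2π} ∫_0^{6} (10r^2) · r dr dθ.

Inner (r from 0 to 6): 3240.
Outer (θ from 0 to 2π): 6480π.

Therefore ∮_C P dx + Q dy = 6480π.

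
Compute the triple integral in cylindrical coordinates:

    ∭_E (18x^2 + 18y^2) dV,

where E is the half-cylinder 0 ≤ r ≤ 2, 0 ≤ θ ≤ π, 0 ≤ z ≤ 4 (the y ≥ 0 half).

In cylindrical coordinates, x = r cos(θ), y = r sin(θ), z = z, and dV = r dr dθ dz.

The integrand becomes 18r^2, so

    ∭_E (18x^2 + 18y^2) dV = ∫_{0}^{π} ∫_{0}^{2} ∫_{0}^{4} (18r^2) · r dz dr dθ.

Inner (z): 72r^3.
Middle (r from 0 to 2): 288.
Outer (θ): 288π.

Therefore the triple integral equals 288π.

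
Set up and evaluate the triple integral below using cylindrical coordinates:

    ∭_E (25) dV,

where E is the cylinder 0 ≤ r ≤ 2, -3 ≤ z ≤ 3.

In cylindrical coordinates, x = r cos(θ), y = r sin(θ), z = z, and dV = r dr dθ dz.

The integrand becomes 25, so

    ∭_E (25) dV = ∫_{0}^{2π} ∫_{0}^{2} ∫_{-3}^{3} (25) · r dz dr dθ.

Inner (z): 150r.
Middle (r from 0 to 2): 300.
Outer (θ): 600π.

Therefore the triple integral equals 600π.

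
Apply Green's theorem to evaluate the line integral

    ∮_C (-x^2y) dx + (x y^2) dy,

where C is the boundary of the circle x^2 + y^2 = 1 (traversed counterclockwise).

Green's theorem converts the closed line integral into a double integral over the enclosed region D:

    ∮_C P dx + Q dy = ∬_D (∂Q/∂x - ∂P/∂y) dA.

Here P = -x^2y, Q = x y^2, so

    ∂Q/∂x = y^2,    ∂P/∂y = -x^2,
    ∂Q/∂x - ∂P/∂y = x^2 + y^2.

D is the region x^2 + y^2 ≤ 1. Evaluating the double integral:

In polar coordinates (x = r cos θ, y = r sin θ, dA = r dr dθ) the integrand becomes r^2, so

    ∬_D (x^2 + y^2) dA = ∫_0^{2π} ∫_0^{1} (r^2) · r dr dθ.

Inner (r from 0 to 1): 1/4.
Outer (θ from 0 to 2π): π/2.

Therefore ∮_C P dx + Q dy = π/2.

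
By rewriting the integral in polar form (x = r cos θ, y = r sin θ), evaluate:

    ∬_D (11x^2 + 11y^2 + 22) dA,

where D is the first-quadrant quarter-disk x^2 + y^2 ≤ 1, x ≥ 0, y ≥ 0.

The region D is 0 ≤ r ≤ 1, 0 ≤ θ ≤ π/2 in polar coordinates, where x = r cos(θ), y = r sin(θ), and dA = r dr dθ.

Under the substitution, the integrand becomes 11r^2 + 22, so

    ∬_D (11x^2 + 11y^2 + 22) dA = ∫_{0}^{π/2} ∫_{0}^{1} (11r^2 + 22) · r dr dθ.

Inner integral (in r): ∫_{0}^{1} (11r^2 + 22) · r dr = 55/4.

Outer integral (in θ): ∫_{0}^{π/2} (55/4) dθ = 55π/8.

Therefore ∬_D (11x^2 + 11y^2 + 22) dA = 55π/8.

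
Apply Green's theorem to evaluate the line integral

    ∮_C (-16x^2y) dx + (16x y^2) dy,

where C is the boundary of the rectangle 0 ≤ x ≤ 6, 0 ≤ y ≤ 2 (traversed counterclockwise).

Green's theorem converts the closed line integral into a double integral over the enclosed region D:

    ∮_C P dx + Q dy = ∬_D (∂Q/∂x - ∂P/∂y) dA.

Here P = -16x^2y, Q = 16x y^2, so

    ∂Q/∂x = 16y^2,    ∂P/∂y = -16x^2,
    ∂Q/∂x - ∂P/∂y = 16x^2 + 16y^2.

D is the region 0 ≤ x ≤ 6, 0 ≤ y ≤ 2. Evaluating the double integral:

    ∬_D (16x^2 + 16y^2) dA = ∫_0^{6} ∫_0^{2} (16x^2 + 16y^2) dy dx.

Inner (y from 0 to 2): 32x^2 + 128/3.
Outer (x from 0 to 6): 2560.

Therefore ∮_C P dx + Q dy = 2560.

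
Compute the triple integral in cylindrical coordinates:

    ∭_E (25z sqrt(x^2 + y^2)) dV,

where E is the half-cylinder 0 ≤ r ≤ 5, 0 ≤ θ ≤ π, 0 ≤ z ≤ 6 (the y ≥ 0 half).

In cylindrical coordinates, x = r cos(θ), y = r sin(θ), z = z, and dV = r dr dθ dz.

The integrand becomes 25r z, so

    ∭_E (25z sqrt(x^2 + y^2)) dV = ∫_{0}^{π} ∫_{0}^{5} ∫_{0}^{6} (25r z) · r dz dr dθ.

Inner (z): 450r^2.
Middle (r from 0 to 5): 18750.
Outer (θ): 18750π.

Therefore the triple integral equals 18750π.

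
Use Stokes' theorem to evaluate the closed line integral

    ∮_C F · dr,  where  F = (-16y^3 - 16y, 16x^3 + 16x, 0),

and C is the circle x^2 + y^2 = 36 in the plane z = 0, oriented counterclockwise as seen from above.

Let S be the flat disk x^2 + y^2 ≤ 36 in the plane z = 0, with upward unit normal n̂ = ẑ. By Stokes' theorem,

    ∮_C F · dr = ∬_S (∇ × F) · n̂ dS = ∬_D (curl F)_z dA,

where D is the disk x^2 + y^2 ≤ 36.

Compute the curl of F = (-16y^3 - 16y, 16x^3 + 16x, 0):
    (∇ × F)_x = ∂F_z/∂y - ∂F_y/∂z = 0,
    (∇ × F)_y = ∂F_x/∂z - ∂F_z/∂x = 0,
    (∇ × F)_z = ∂F_y/∂x - ∂F_x/∂y = 48x^2 + 48y^2 + 32.

On z = 0, (curl F)_z = 48x^2 + 48y^2 + 32.

Convert to polar (x = r cos θ, y = r sin θ, dA = r dr dθ); the integrand becomes 48r^2 + 32, so

    ∬_D (curl F)_z dA = ∫_0^{2π} ∫_0^{6} (48r^2 + 32) · r dr dθ.

Inner (r from 0 to 6): 16128.
Outer (θ from 0 to 2π): 32256π.

Therefore ∮_C F · dr = 32256π.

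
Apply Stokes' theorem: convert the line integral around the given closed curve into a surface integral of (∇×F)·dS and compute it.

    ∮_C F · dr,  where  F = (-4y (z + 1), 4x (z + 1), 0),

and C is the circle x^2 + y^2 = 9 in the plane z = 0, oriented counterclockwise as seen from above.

Let S be the flat disk x^2 + y^2 ≤ 9 in the plane z = 0, with upward unit normal n̂ = ẑ. By Stokes' theorem,

    ∮_C F · dr = ∬_S (∇ × F) · n̂ dS = ∬_D (curl F)_z dA,

where D is the disk x^2 + y^2 ≤ 9.

Compute the curl of F = (-4y (z + 1), 4x (z + 1), 0):
    (∇ × F)_x = ∂F_z/∂y - ∂F_y/∂z = -4x,
    (∇ × F)_y = ∂F_x/∂z - ∂F_z/∂x = -4y,
    (∇ × F)_z = ∂F_y/∂x - ∂F_x/∂y = 8z + 8.

On z = 0, (curl F)_z = 8.

Convert to polar (x = r cos θ, y = r sin θ, dA = r dr dθ); the integrand becomes 8, so

    ∬_D (curl F)_z dA = ∫_0^{2π} ∫_0^{3} (8) · r dr dθ.

Inner (r from 0 to 3): 36.
Outer (θ from 0 to 2π): 72π.

Therefore ∮_C F · dr = 72π.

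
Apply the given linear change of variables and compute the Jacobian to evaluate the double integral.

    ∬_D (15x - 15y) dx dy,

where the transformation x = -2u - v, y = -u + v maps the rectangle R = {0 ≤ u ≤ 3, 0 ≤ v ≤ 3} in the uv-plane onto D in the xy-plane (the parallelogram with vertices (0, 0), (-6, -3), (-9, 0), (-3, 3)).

Compute the Jacobian determinant of (x, y) with respect to (u, v):

    ∂(x,y)/∂(u,v) = | -2  -1 | = (-2)(1) - (-1)(-1) = -3.
                   | -1  1 |

Its absolute value is |J| = 3 (the area scaling factor).

Substituting x = -2u - v, y = -u + v into the integrand,

    15x - 15y → -15u - 30v,

so the integral becomes

    ∬_R (-15u - 30v) · |J| du dv = ∫_0^3 ∫_0^3 (-45u - 90v) dv du.

Inner (v): -135u - 405.
Outer (u): -3645/2.

Therefore ∬_D (15x - 15y) dx dy = -3645/2.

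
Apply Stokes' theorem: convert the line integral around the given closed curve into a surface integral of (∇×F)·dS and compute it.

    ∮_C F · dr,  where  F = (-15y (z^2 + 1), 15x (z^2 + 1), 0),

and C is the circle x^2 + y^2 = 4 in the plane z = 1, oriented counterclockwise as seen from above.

Let S be the flat disk x^2 + y^2 ≤ 4 in the plane z = 1, with upward unit normal n̂ = ẑ. By Stokes' theorem,

    ∮_C F · dr = ∬_S (∇ × F) · n̂ dS = ∬_D (curl F)_z dA,

where D is the disk x^2 + y^2 ≤ 4.

Compute the curl of F = (-15y (z^2 + 1), 15x (z^2 + 1), 0):
    (∇ × F)_x = ∂F_z/∂y - ∂F_y/∂z = -30x z,
    (∇ × F)_y = ∂F_x/∂z - ∂F_z/∂x = -30y z,
    (∇ × F)_z = ∂F_y/∂x - ∂F_x/∂y = 30z^2 + 30.

On z = 1, (curl F)_z = 60.

Convert to polar (x = r cos θ, y = r sin θ, dA = r dr dθ); the integrand becomes 60, so

    ∬_D (curl F)_z dA = ∫_0^{2π} ∫_0^{2} (60) · r dr dθ.

Inner (r from 0 to 2): 120.
Outer (θ from 0 to 2π): 240π.

Therefore ∮_C F · dr = 240π.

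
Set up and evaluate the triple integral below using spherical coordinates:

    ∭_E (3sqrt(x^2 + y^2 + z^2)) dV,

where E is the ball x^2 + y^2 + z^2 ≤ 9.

In spherical coordinates, x = ρ sin(φ) cos(θ), y = ρ sin(φ) sin(θ), z = ρ cos(φ), and dV = ρ^2 sin(φ) dρ dφ dθ.

The integrand becomes 3ρ, so

    ∭_E (3sqrt(x^2 + y^2 + z^2)) dV = ∫_{0}^{2π} ∫_{0}^{π} ∫_{0}^{3} (3ρ) · ρ^2 sin(φ) dρ dφ dθ.

Inner (ρ): 243sin(φ)/4.
Middle (φ): 243/2.
Outer (θ): 243π.

Therefore the triple integral equals 243π.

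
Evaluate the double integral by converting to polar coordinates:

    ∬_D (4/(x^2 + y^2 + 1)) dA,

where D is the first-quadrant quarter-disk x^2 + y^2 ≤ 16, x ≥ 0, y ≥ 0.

The region D is 0 ≤ r ≤ 4, 0 ≤ θ ≤ π/2 in polar coordinates, where x = r cos(θ), y = r sin(θ), and dA = r dr dθ.

Under the substitution, the integrand becomes 4/(r^2 + 1), so

    ∬_D (4/(x^2 + y^2 + 1)) dA = ∫_{0}^{π/2} ∫_{0}^{4} (4/(r^2 + 1)) · r dr dθ.

Inner integral (in r): ∫_{0}^{4} (4/(r^2 + 1)) · r dr = log(289).

Outer integral (in θ): ∫_{0}^{π/2} (log(289)) dθ = π log(17).

Therefore ∬_D (4/(x^2 + y^2 + 1)) dA = π log(17).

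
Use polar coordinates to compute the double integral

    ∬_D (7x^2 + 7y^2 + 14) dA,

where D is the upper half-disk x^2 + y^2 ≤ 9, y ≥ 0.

The region D is 0 ≤ r ≤ 3, 0 ≤ θ ≤ π in polar coordinates, where x = r cos(θ), y = r sin(θ), and dA = r dr dθ.

Under the substitution, the integrand becomes 7r^2 + 14, so

    ∬_D (7x^2 + 7y^2 + 14) dA = ∫_{0}^{π} ∫_{0}^{3} (7r^2 + 14) · r dr dθ.

Inner integral (in r): ∫_{0}^{3} (7r^2 + 14) · r dr = 819/4.

Outer integral (in θ): ∫_{0}^{π} (819/4) dθ = 819π/4.

Therefore ∬_D (7x^2 + 7y^2 + 14) dA = 819π/4.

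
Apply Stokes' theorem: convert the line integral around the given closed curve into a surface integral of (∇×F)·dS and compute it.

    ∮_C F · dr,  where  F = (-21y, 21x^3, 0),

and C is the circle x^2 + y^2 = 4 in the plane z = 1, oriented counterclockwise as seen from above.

Let S be the flat disk x^2 + y^2 ≤ 4 in the plane z = 1, with upward unit normal n̂ = ẑ. By Stokes' theorem,

    ∮_C F · dr = ∬_S (∇ × F) · n̂ dS = ∬_D (curl F)_z dA,

where D is the disk x^2 + y^2 ≤ 4.

Compute the curl of F = (-21y, 21x^3, 0):
    (∇ × F)_x = ∂F_z/∂y - ∂F_y/∂z = 0,
    (∇ × F)_y = ∂F_x/∂z - ∂F_z/∂x = 0,
    (∇ × F)_z = ∂F_y/∂x - ∂F_x/∂y = 63x^2 + 21.

On z = 1, (curl F)_z = 63x^2 + 21.

Convert to polar (x = r cos θ, y = r sin θ, dA = r dr dθ); the integrand becomes 63r^2cos(θ)^2 + 21, so

    ∬_D (curl F)_z dA = ∫_0^{2π} ∫_0^{2} (63r^2cos(θ)^2 + 21) · r dr dθ.

Inner (r from 0 to 2): 252cos(θ)^2 + 42.
Outer (θ from 0 to 2π): 336π.

Therefore ∮_C F · dr = 336π.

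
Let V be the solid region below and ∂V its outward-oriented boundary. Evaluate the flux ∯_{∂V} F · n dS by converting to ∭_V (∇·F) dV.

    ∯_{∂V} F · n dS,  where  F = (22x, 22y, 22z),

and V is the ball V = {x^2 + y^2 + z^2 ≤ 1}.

By the divergence theorem,

    ∯_{∂V} F · n dS = ∭_V (∇ · F) dV.

Compute the divergence:
    ∇ · F = ∂F_x/∂x + ∂F_y/∂y + ∂F_z/∂z = 22 + 22 + 22 = 66.

In spherical coordinates, x = ρ sin(φ) cos(θ), y = ρ sin(φ) sin(θ), z = ρ cos(φ), dV = ρ^2 sin(φ) dρ dφ dθ, with 0 ≤ ρ ≤ 1, 0 ≤ φ ≤ π, 0 ≤ θ ≤ 2π.

The integrand, after substitution and multiplying by the volume element, becomes (66) · ρ^2 sin(φ), so

    ∭_V (∇·F) dV = ∫_0^{2π} ∫_0^{π} ∫_0^{1} (66) · ρ^2 sin(φ) dρ dφ dθ.

Inner (ρ from 0 to 1): 22sin(φ).
Middle (φ from 0 to π): 44.
Outer (θ from 0 to 2π): 88π.

Therefore ∯_{∂V} F · n dS = 88π.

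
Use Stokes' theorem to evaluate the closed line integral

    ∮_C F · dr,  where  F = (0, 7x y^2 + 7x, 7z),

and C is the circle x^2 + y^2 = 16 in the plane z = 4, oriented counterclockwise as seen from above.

Let S be the flat disk x^2 + y^2 ≤ 16 in the plane z = 4, with upward unit normal n̂ = ẑ. By Stokes' theorem,

    ∮_C F · dr = ∬_S (∇ × F) · n̂ dS = ∬_D (curl F)_z dA,

where D is the disk x^2 + y^2 ≤ 16.

Compute the curl of F = (0, 7x y^2 + 7x, 7z):
    (∇ × F)_x = ∂F_z/∂y - ∂F_y/∂z = 0,
    (∇ × F)_y = ∂F_x/∂z - ∂F_z/∂x = 0,
    (∇ × F)_z = ∂F_y/∂x - ∂F_x/∂y = 7y^2 + 7.

On z = 4, (curl F)_z = 7y^2 + 7.

Convert to polar (x = r cos θ, y = r sin θ, dA = r dr dθ); the integrand becomes 7r^2sin(θ)^2 + 7, so

    ∬_D (curl F)_z dA = ∫_0^{2π} ∫_0^{4} (7r^2sin(θ)^2 + 7) · r dr dθ.

Inner (r from 0 to 4): 448sin(θ)^2 + 56.
Outer (θ from 0 to 2π): 560π.

Therefore ∮_C F · dr = 560π.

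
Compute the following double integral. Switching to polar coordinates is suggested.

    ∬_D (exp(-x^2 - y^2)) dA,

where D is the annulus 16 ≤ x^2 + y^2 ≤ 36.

The region D is 4 ≤ r ≤ 6, 0 ≤ θ ≤ 2π in polar coordinates, where x = r cos(θ), y = r sin(θ), and dA = r dr dθ.

Under the substitution, the integrand becomes exp(-r^2), so

    ∬_D (exp(-x^2 - y^2)) dA = ∫_{0}^{2π} ∫_{4}^{6} (exp(-r^2)) · r dr dθ.

Inner integral (in r): ∫_{4}^{6} (exp(-r^2)) · r dr = -(1 - exp(20))exp(-36)/2.

Outer integral (in θ): ∫_{0}^{2π} (-(1 - exp(20))exp(-36)/2) dθ = -π (1 - exp(20))exp(-36).

Therefore ∬_D (exp(-x^2 - y^2)) dA = -π (1 - exp(20))exp(-36).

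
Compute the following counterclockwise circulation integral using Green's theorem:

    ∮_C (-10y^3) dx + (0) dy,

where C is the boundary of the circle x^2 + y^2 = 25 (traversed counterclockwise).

Green's theorem converts the closed line integral into a double integral over the enclosed region D:

    ∮_C P dx + Q dy = ∬_D (∂Q/∂x - ∂P/∂y) dA.

Here P = -10y^3, Q = 0, so

    ∂Q/∂x = 0,    ∂P/∂y = -30y^2,
    ∂Q/∂x - ∂P/∂y = 30y^2.

D is the region x^2 + y^2 ≤ 25. Evaluating the double integral:

In polar coordinates (x = r cos θ, y = r sin θ, dA = r dr dθ) the integrand becomes 30r^2sin(θ)^2, so

    ∬_D (30y^2) dA = ∫_0^{2π} ∫_0^{5} (30r^2sin(θ)^2) · r dr dθ.

Inner (r from 0 to 5): 9375sin(θ)^2/2.
Outer (θ from 0 to 2π): 9375π/2.

Therefore ∮_C P dx + Q dy = 9375π/2.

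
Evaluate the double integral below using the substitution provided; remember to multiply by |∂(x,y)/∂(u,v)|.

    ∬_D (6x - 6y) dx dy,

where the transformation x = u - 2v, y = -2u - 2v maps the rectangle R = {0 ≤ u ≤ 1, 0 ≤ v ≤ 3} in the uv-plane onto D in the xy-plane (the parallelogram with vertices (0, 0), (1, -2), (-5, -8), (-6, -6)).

Compute the Jacobian determinant of (x, y) with respect to (u, v):

    ∂(x,y)/∂(u,v) = | 1  -2 | = (1)(-2) - (-2)(-2) = -6.
                   | -2  -2 |

Its absolute value is |J| = 6 (the area scaling factor).

Substituting x = u - 2v, y = -2u - 2v into the integrand,

    6x - 6y → 18u,

so the integral becomes

    ∬_R (18u) · |J| du dv = ∫_0^1 ∫_0^3 (108u) dv du.

Inner (v): 324u.
Outer (u): 162.

Therefore ∬_D (6x - 6y) dx dy = 162.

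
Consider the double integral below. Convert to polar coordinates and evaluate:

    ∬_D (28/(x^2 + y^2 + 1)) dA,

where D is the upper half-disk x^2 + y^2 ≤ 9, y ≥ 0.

The region D is 0 ≤ r ≤ 3, 0 ≤ θ ≤ π in polar coordinates, where x = r cos(θ), y = r sin(θ), and dA = r dr dθ.

Under the substitution, the integrand becomes 28/(r^2 + 1), so

    ∬_D (28/(x^2 + y^2 + 1)) dA = ∫_{0}^{π} ∫_{0}^{3} (28/(r^2 + 1)) · r dr dθ.

Inner integral (in r): ∫_{0}^{3} (28/(r^2 + 1)) · r dr = log(100000000000000).

Outer integral (in θ): ∫_{0}^{π} (log(100000000000000)) dθ = log(100000000000000^π).

Therefore ∬_D (28/(x^2 + y^2 + 1)) dA = log(100000000000000^π).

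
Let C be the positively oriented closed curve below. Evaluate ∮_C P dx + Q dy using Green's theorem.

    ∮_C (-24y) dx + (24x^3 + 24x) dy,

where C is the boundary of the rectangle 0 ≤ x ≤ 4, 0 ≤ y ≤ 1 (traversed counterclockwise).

Green's theorem converts the closed line integral into a double integral over the enclosed region D:

    ∮_C P dx + Q dy = ∬_D (∂Q/∂x - ∂P/∂y) dA.

Here P = -24y, Q = 24x^3 + 24x, so

    ∂Q/∂x = 72x^2 + 24,    ∂P/∂y = -24,
    ∂Q/∂x - ∂P/∂y = 72x^2 + 48.

D is the region 0 ≤ x ≤ 4, 0 ≤ y ≤ 1. Evaluating the double integral:

    ∬_D (72x^2 + 48) dA = ∫_0^{4} ∫_0^{1} (72x^2 + 48) dy dx.

Inner (y from 0 to 1): 72x^2 + 48.
Outer (x from 0 to 4): 1728.

Therefore ∮_C P dx + Q dy = 1728.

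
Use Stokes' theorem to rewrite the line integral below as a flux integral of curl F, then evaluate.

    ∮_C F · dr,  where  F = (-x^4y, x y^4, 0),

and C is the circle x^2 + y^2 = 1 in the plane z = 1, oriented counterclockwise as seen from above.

Let S be the flat disk x^2 + y^2 ≤ 1 in the plane z = 1, with upward unit normal n̂ = ẑ. By Stokes' theorem,

    ∮_C F · dr = ∬_S (∇ × F) · n̂ dS = ∬_D (curl F)_z dA,

where D is the disk x^2 + y^2 ≤ 1.

Compute the curl of F = (-x^4y, x y^4, 0):
    (∇ × F)_x = ∂F_z/∂y - ∂F_y/∂z = 0,
    (∇ × F)_y = ∂F_x/∂z - ∂F_z/∂x = 0,
    (∇ × F)_z = ∂F_y/∂x - ∂F_x/∂y = x^4 + y^4.

On z = 1, (curl F)_z = x^4 + y^4.

Convert to polar (x = r cos θ, y = r sin θ, dA = r dr dθ); the integrand becomes r^4(sin(θ)^4 + cos(θ)^4), so

    ∬_D (curl F)_z dA = ∫_0^{2π} ∫_0^{1} (r^4(sin(θ)^4 + cos(θ)^4)) · r dr dθ.

Inner (r from 0 to 1): sin(θ)^4/6 + cos(θ)^4/6.
Outer (θ from 0 to 2π): π/4.

Therefore ∮_C F · dr = π/4.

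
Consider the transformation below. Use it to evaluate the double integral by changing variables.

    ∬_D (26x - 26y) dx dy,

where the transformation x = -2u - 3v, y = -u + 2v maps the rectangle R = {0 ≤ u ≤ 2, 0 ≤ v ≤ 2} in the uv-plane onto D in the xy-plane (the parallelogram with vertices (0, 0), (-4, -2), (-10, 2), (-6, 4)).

Compute the Jacobian determinant of (x, y) with respect to (u, v):

    ∂(x,y)/∂(u,v) = | -2  -3 | = (-2)(2) - (-3)(-1) = -7.
                   | -1  2 |

Its absolute value is |J| = 7 (the area scaling factor).

Substituting x = -2u - 3v, y = -u + 2v into the integrand,

    26x - 26y → -26u - 130v,

so the integral becomes

    ∬_R (-26u - 130v) · |J| du dv = ∫_0^2 ∫_0^2 (-182u - 910v) dv du.

Inner (v): -364u - 1820.
Outer (u): -4368.

Therefore ∬_D (26x - 26y) dx dy = -4368.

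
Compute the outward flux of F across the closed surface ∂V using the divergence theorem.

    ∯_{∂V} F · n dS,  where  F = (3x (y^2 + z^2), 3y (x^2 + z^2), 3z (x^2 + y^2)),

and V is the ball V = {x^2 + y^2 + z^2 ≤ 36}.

By the divergence theorem,

    ∯_{∂V} F · n dS = ∭_V (∇ · F) dV.

Compute the divergence:
    ∇ · F = ∂F_x/∂x + ∂F_y/∂y + ∂F_z/∂z = 3y^2 + 3z^2 + 3x^2 + 3z^2 + 3x^2 + 3y^2 = 6x^2 + 6y^2 + 6z^2.

In spherical coordinates, x = ρ sin(φ) cos(θ), y = ρ sin(φ) sin(θ), z = ρ cos(φ), dV = ρ^2 sin(φ) dρ dφ dθ, with 0 ≤ ρ ≤ 6, 0 ≤ φ ≤ π, 0 ≤ θ ≤ 2π.

The integrand, after substitution and multiplying by the volume element, becomes (6ρ^2) · ρ^2 sin(φ), so

    ∭_V (∇·F) dV = ∫_0^{2π} ∫_0^{π} ∫_0^{6} (6ρ^2) · ρ^2 sin(φ) dρ dφ dθ.

Inner (ρ from 0 to 6): 46656sin(φ)/5.
Middle (φ from 0 to π): 93312/5.
Outer (θ from 0 to 2π): 186624π/5.

Therefore ∯_{∂V} F · n dS = 186624π/5.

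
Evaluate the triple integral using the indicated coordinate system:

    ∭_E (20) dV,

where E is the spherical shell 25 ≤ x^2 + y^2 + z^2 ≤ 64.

In spherical coordinates, x = ρ sin(φ) cos(θ), y = ρ sin(φ) sin(θ), z = ρ cos(φ), and dV = ρ^2 sin(φ) dρ dφ dθ.

The integrand becomes 20, so

    ∭_E (20) dV = ∫_{0}^{2π} ∫_{0}^{π} ∫_{5}^{8} (20) · ρ^2 sin(φ) dρ dφ dθ.

Inner (ρ): 2580sin(φ).
Middle (φ): 5160.
Outer (θ): 10320π.

Therefore the triple integral equals 10320π.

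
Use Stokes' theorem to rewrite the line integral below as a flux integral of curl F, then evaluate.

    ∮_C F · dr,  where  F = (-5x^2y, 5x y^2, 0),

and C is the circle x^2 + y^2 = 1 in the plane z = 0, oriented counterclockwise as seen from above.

Let S be the flat disk x^2 + y^2 ≤ 1 in the plane z = 0, with upward unit normal n̂ = ẑ. By Stokes' theorem,

    ∮_C F · dr = ∬_S (∇ × F) · n̂ dS = ∬_D (curl F)_z dA,

where D is the disk x^2 + y^2 ≤ 1.

Compute the curl of F = (-5x^2y, 5x y^2, 0):
    (∇ × F)_x = ∂F_z/∂y - ∂F_y/∂z = 0,
    (∇ × F)_y = ∂F_x/∂z - ∂F_z/∂x = 0,
    (∇ × F)_z = ∂F_y/∂x - ∂F_x/∂y = 5x^2 + 5y^2.

On z = 0, (curl F)_z = 5x^2 + 5y^2.

Convert to polar (x = r cos θ, y = r sin θ, dA = r dr dθ); the integrand becomes 5r^2, so

    ∬_D (curl F)_z dA = ∫_0^{2π} ∫_0^{1} (5r^2) · r dr dθ.

Inner (r from 0 to 1): 5/4.
Outer (θ from 0 to 2π): 5π/2.

Therefore ∮_C F · dr = 5π/2.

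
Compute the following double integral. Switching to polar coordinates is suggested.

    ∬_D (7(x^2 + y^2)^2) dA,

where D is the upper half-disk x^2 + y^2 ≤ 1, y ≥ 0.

The region D is 0 ≤ r ≤ 1, 0 ≤ θ ≤ π in polar coordinates, where x = r cos(θ), y = r sin(θ), and dA = r dr dθ.

Under the substitution, the integrand becomes 7r^4, so

    ∬_D (7(x^2 + y^2)^2) dA = ∫_{0}^{π} ∫_{0}^{1} (7r^4) · r dr dθ.

Inner integral (in r): ∫_{0}^{1} (7r^4) · r dr = 7/6.

Outer integral (in θ): ∫_{0}^{π} (7/6) dθ = 7π/6.

Therefore ∬_D (7(x^2 + y^2)^2) dA = 7π/6.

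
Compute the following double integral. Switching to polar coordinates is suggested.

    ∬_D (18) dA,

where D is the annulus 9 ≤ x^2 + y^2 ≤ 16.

The region D is 3 ≤ r ≤ 4, 0 ≤ θ ≤ 2π in polar coordinates, where x = r cos(θ), y = r sin(θ), and dA = r dr dθ.

Under the substitution, the integrand becomes 18, so

    ∬_D (18) dA = ∫_{0}^{2π} ∫_{3}^{4} (18) · r dr dθ.

Inner integral (in r): ∫_{3}^{4} (18) · r dr = 63.

Outer integral (in θ): ∫_{0}^{2π} (63) dθ = 126π.

Therefore ∬_D (18) dA = 126π.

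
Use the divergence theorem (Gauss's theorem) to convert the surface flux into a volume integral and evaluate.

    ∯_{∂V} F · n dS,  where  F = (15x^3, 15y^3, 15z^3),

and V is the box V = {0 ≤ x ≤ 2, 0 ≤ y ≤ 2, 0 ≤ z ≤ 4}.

By the divergence theorem,

    ∯_{∂V} F · n dS = ∭_V (∇ · F) dV.

Compute the divergence:
    ∇ · F = ∂F_x/∂x + ∂F_y/∂y + ∂F_z/∂z = 45x^2 + 45y^2 + 45z^2.

V is a rectangular box, so dV = dx dy dz with 0 ≤ x ≤ 2, 0 ≤ y ≤ 2, 0 ≤ z ≤ 4.

Integrate (45x^2 + 45y^2 + 45z^2) over V as an iterated integral:

    ∭_V (∇·F) dV = ∫_0^{2} ∫_0^{2} ∫_0^{4} (45x^2 + 45y^2 + 45z^2) dz dy dx.

Inner (z from 0 to 4): 180x^2 + 180y^2 + 960.
Middle (y from 0 to 2): 360x^2 + 2400.
Outer (x from 0 to 2): 5760.

Therefore ∯_{∂V} F · n dS = 5760.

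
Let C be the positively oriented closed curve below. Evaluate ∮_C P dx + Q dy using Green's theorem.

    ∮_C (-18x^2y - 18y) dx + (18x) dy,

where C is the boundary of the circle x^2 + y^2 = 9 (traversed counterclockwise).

Green's theorem converts the closed line integral into a double integral over the enclosed region D:

    ∮_C P dx + Q dy = ∬_D (∂Q/∂x - ∂P/∂y) dA.

Here P = -18x^2y - 18y, Q = 18x, so

    ∂Q/∂x = 18,    ∂P/∂y = -18x^2 - 18,
    ∂Q/∂x - ∂P/∂y = 18x^2 + 36.

D is the region x^2 + y^2 ≤ 9. Evaluating the double integral:

In polar coordinates (x = r cos θ, y = r sin θ, dA = r dr dθ) the integrand becomes 18r^2cos(θ)^2 + 36, so

    ∬_D (18x^2 + 36) dA = ∫_0^{2π} ∫_0^{3} (18r^2cos(θ)^2 + 36) · r dr dθ.

Inner (r from 0 to 3): 729cos(θ)^2/2 + 162.
Outer (θ from 0 to 2π): 1377π/2.

Therefore ∮_C P dx + Q dy = 1377π/2.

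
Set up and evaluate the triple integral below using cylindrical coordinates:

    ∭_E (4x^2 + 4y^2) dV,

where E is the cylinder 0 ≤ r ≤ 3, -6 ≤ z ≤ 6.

In cylindrical coordinates, x = r cos(θ), y = r sin(θ), z = z, and dV = r dr dθ dz.

The integrand becomes 4r^2, so

    ∭_E (4x^2 + 4y^2) dV = ∫_{0}^{2π} ∫_{0}^{3} ∫_{-6}^{6} (4r^2) · r dz dr dθ.

Inner (z): 48r^3.
Middle (r from 0 to 3): 972.
Outer (θ): 1944π.

Therefore the triple integral equals 1944π.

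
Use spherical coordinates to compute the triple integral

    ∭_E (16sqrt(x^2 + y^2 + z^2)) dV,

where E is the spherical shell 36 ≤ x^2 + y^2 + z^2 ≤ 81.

In spherical coordinates, x = ρ sin(φ) cos(θ), y = ρ sin(φ) sin(θ), z = ρ cos(φ), and dV = ρ^2 sin(φ) dρ dφ dθ.

The integrand becomes 16ρ, so

    ∭_E (16sqrt(x^2 + y^2 + z^2)) dV = ∫_{0}^{2π} ∫_{0}^{π} ∫_{6}^{9} (16ρ) · ρ^2 sin(φ) dρ dφ dθ.

Inner (ρ): 21060sin(φ).
Middle (φ): 42120.
Outer (θ): 84240π.

Therefore the triple integral equals 84240π.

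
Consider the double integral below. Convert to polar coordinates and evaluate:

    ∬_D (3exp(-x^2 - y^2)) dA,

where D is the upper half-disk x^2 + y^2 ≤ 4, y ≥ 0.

The region D is 0 ≤ r ≤ 2, 0 ≤ θ ≤ π in polar coordinates, where x = r cos(θ), y = r sin(θ), and dA = r dr dθ.

Under the substitution, the integrand becomes 3exp(-r^2), so

    ∬_D (3exp(-x^2 - y^2)) dA = ∫_{0}^{π} ∫_{0}^{2} (3exp(-r^2)) · r dr dθ.

Inner integral (in r): ∫_{0}^{2} (3exp(-r^2)) · r dr = 3/2 - 3exp(-4)/2.

Outer integral (in θ): ∫_{0}^{π} (3/2 - 3exp(-4)/2) dθ = -3π (1 - exp(4))exp(-4)/2.

Therefore ∬_D (3exp(-x^2 - y^2)) dA = -3π (1 - exp(4))exp(-4)/2.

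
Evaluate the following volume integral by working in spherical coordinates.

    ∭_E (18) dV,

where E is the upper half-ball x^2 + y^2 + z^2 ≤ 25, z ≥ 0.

In spherical coordinates, x = ρ sin(φ) cos(θ), y = ρ sin(φ) sin(θ), z = ρ cos(φ), and dV = ρ^2 sin(φ) dρ dφ dθ.

The integrand becomes 18, so

    ∭_E (18) dV = ∫_{0}^{2π} ∫_{0}^{π/2} ∫_{0}^{5} (18) · ρ^2 sin(φ) dρ dφ dθ.

Inner (ρ): 750sin(φ).
Middle (φ): 750.
Outer (θ): 1500π.

Therefore the triple integral equals 1500π.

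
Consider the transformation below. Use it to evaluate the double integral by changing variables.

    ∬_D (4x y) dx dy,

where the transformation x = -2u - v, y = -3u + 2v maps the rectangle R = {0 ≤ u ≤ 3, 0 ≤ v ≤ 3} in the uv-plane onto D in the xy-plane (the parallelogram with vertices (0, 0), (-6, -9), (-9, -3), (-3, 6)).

Compute the Jacobian determinant of (x, y) with respect to (u, v):

    ∂(x,y)/∂(u,v) = | -2  -1 | = (-2)(2) - (-1)(-3) = -7.
                   | -3  2 |

Its absolute value is |J| = 7 (the area scaling factor).

Substituting x = -2u - v, y = -3u + 2v into the integrand,

    4x y → 24u^2 - 4u v - 8v^2,

so the integral becomes

    ∬_R (24u^2 - 4u v - 8v^2) · |J| du dv = ∫_0^3 ∫_0^3 (168u^2 - 28u v - 56v^2) dv du.

Inner (v): 504u^2 - 126u - 504.
Outer (u): 2457.

Therefore ∬_D (4x y) dx dy = 2457.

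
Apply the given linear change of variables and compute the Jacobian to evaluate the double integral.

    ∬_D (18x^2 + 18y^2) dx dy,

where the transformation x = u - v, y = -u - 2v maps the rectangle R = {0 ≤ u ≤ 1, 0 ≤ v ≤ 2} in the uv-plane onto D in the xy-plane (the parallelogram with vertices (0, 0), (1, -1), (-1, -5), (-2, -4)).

Compute the Jacobian determinant of (x, y) with respect to (u, v):

    ∂(x,y)/∂(u,v) = | 1  -1 | = (1)(-2) - (-1)(-1) = -3.
                   | -1  -2 |

Its absolute value is |J| = 3 (the area scaling factor).

Substituting x = u - v, y = -u - 2v into the integrand,

    18x^2 + 18y^2 → 36u^2 + 36u v + 90v^2,

so the integral becomes

    ∬_R (36u^2 + 36u v + 90v^2) · |J| du dv = ∫_0^1 ∫_0^2 (108u^2 + 108u v + 270v^2) dv du.

Inner (v): 216u^2 + 216u + 720.
Outer (u): 900.

Therefore ∬_D (18x^2 + 18y^2) dx dy = 900.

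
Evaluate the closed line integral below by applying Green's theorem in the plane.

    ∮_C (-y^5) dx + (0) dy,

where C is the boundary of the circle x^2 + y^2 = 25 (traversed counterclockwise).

Green's theorem converts the closed line integral into a double integral over the enclosed region D:

    ∮_C P dx + Q dy = ∬_D (∂Q/∂x - ∂P/∂y) dA.

Here P = -y^5, Q = 0, so

    ∂Q/∂x = 0,    ∂P/∂y = -5y^4,
    ∂Q/∂x - ∂P/∂y = 5y^4.

D is the region x^2 + y^2 ≤ 25. Evaluating the double integral:

In polar coordinates (x = r cos θ, y = r sin θ, dA = r dr dθ) the integrand becomes 5r^4sin(θ)^4, so

    ∬_D (5y^4) dA = ∫_0^{2π} ∫_0^{5} (5r^4sin(θ)^4) · r dr dθ.

Inner (r from 0 to 5): 78125sin(θ)^4/6.
Outer (θ from 0 to 2π): 78125π/8.

Therefore ∮_C P dx + Q dy = 78125π/8.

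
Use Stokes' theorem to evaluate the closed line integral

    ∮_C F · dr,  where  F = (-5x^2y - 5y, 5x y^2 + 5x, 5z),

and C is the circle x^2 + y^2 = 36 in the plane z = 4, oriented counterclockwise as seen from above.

Let S be the flat disk x^2 + y^2 ≤ 36 in the plane z = 4, with upward unit normal n̂ = ẑ. By Stokes' theorem,

    ∮_C F · dr = ∬_S (∇ × F) · n̂ dS = ∬_D (curl F)_z dA,

where D is the disk x^2 + y^2 ≤ 36.

Compute the curl of F = (-5x^2y - 5y, 5x y^2 + 5x, 5z):
    (∇ × F)_x = ∂F_z/∂y - ∂F_y/∂z = 0,
    (∇ × F)_y = ∂F_x/∂z - ∂F_z/∂x = 0,
    (∇ × F)_z = ∂F_y/∂x - ∂F_x/∂y = 5x^2 + 5y^2 + 10.

On z = 4, (curl F)_z = 5x^2 + 5y^2 + 10.

Convert to polar (x = r cos θ, y = r sin θ, dA = r dr dθ); the integrand becomes 5r^2 + 10, so

    ∬_D (curl F)_z dA = ∫_0^{2π} ∫_0^{6} (5r^2 + 10) · r dr dθ.

Inner (r from 0 to 6): 1800.
Outer (θ from 0 to 2π): 3600π.

Therefore ∮_C F · dr = 3600π.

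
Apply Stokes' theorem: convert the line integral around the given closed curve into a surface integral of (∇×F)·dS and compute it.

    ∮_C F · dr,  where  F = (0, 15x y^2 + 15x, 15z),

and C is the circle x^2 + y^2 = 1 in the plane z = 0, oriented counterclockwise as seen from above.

Let S be the flat disk x^2 + y^2 ≤ 1 in the plane z = 0, with upward unit normal n̂ = ẑ. By Stokes' theorem,

    ∮_C F · dr = ∬_S (∇ × F) · n̂ dS = ∬_D (curl F)_z dA,

where D is the disk x^2 + y^2 ≤ 1.

Compute the curl of F = (0, 15x y^2 + 15x, 15z):
    (∇ × F)_x = ∂F_z/∂y - ∂F_y/∂z = 0,
    (∇ × F)_y = ∂F_x/∂z - ∂F_z/∂x = 0,
    (∇ × F)_z = ∂F_y/∂x - ∂F_x/∂y = 15y^2 + 15.

On z = 0, (curl F)_z = 15y^2 + 15.

Convert to polar (x = r cos θ, y = r sin θ, dA = r dr dθ); the integrand becomes 15r^2sin(θ)^2 + 15, so

    ∬_D (curl F)_z dA = ∫_0^{2π} ∫_0^{1} (15r^2sin(θ)^2 + 15) · r dr dθ.

Inner (r from 0 to 1): 15sin(θ)^2/4 + 15/2.
Outer (θ from 0 to 2π): 75π/4.

Therefore ∮_C F · dr = 75π/4.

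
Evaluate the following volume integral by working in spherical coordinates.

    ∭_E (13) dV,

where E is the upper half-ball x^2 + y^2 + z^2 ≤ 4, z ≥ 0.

In spherical coordinates, x = ρ sin(φ) cos(θ), y = ρ sin(φ) sin(θ), z = ρ cos(φ), and dV = ρ^2 sin(φ) dρ dφ dθ.

The integrand becomes 13, so

    ∭_E (13) dV = ∫_{0}^{2π} ∫_{0}^{π/2} ∫_{0}^{2} (13) · ρ^2 sin(φ) dρ dφ dθ.

Inner (ρ): 104sin(φ)/3.
Middle (φ): 104/3.
Outer (θ): 208π/3.

Therefore the triple integral equals 208π/3.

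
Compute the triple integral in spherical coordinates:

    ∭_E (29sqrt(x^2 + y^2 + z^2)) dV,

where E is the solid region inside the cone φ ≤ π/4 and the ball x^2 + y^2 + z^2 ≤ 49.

In spherical coordinates, x = ρ sin(φ) cos(θ), y = ρ sin(φ) sin(θ), z = ρ cos(φ), and dV = ρ^2 sin(φ) dρ dφ dθ.

The integrand becomes 29ρ, so

    ∭_E (29sqrt(x^2 + y^2 + z^2)) dV = ∫_{0}^{2π} ∫_{0}^{π/4} ∫_{0}^{7} (29ρ) · ρ^2 sin(φ) dρ dφ dθ.

Inner (ρ): 69629sin(φ)/4.
Middle (φ): 69629/4 - 69629sqrt(2)/8.
Outer (θ): 69629π (2 - sqrt(2))/4.

Therefore the triple integral equals 69629π (2 - sqrt(2))/4.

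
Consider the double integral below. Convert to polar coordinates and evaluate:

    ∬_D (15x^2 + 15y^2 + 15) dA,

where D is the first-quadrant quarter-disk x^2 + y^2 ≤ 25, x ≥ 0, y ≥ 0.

The region D is 0 ≤ r ≤ 5, 0 ≤ θ ≤ π/2 in polar coordinates, where x = r cos(θ), y = r sin(θ), and dA = r dr dθ.

Under the substitution, the integrand becomes 15r^2 + 15, so

    ∬_D (15x^2 + 15y^2 + 15) dA = ∫_{0}^{π/2} ∫_{0}^{5} (15r^2 + 15) · r dr dθ.

Inner integral (in r): ∫_{0}^{5} (15r^2 + 15) · r dr = 10125/4.

Outer integral (in θ): ∫_{0}^{π/2} (10125/4) dθ = 10125π/8.

Therefore ∬_D (15x^2 + 15y^2 + 15) dA = 10125π/8.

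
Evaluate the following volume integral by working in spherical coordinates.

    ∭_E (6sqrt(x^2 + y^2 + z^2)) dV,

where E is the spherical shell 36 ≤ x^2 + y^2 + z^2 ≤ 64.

In spherical coordinates, x = ρ sin(φ) cos(θ), y = ρ sin(φ) sin(θ), z = ρ cos(φ), and dV = ρ^2 sin(φ) dρ dφ dθ.

The integrand becomes 6ρ, so

    ∭_E (6sqrt(x^2 + y^2 + z^2)) dV = ∫_{0}^{2π} ∫_{0}^{π} ∫_{6}^{8} (6ρ) · ρ^2 sin(φ) dρ dφ dθ.

Inner (ρ): 4200sin(φ).
Middle (φ): 8400.
Outer (θ): 16800π.

Therefore the triple integral equals 16800π.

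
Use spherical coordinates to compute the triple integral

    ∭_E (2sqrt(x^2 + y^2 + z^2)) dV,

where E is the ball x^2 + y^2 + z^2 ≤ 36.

In spherical coordinates, x = ρ sin(φ) cos(θ), y = ρ sin(φ) sin(θ), z = ρ cos(φ), and dV = ρ^2 sin(φ) dρ dφ dθ.

The integrand becomes 2ρ, so

    ∭_E (2sqrt(x^2 + y^2 + z^2)) dV = ∫_{0}^{2π} ∫_{0}^{π} ∫_{0}^{6} (2ρ) · ρ^2 sin(φ) dρ dφ dθ.

Inner (ρ): 648sin(φ).
Middle (φ): 1296.
Outer (θ): 2592π.

Therefore the triple integral equals 2592π.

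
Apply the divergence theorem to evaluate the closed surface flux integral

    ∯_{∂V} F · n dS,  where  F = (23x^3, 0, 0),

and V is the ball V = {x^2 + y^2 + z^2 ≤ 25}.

By the divergence theorem,

    ∯_{∂V} F · n dS = ∭_V (∇ · F) dV.

Compute the divergence:
    ∇ · F = ∂F_x/∂x + ∂F_y/∂y + ∂F_z/∂z = 69x^2 + 0 + 0 = 69x^2.

In spherical coordinates, x = ρ sin(φ) cos(θ), y = ρ sin(φ) sin(θ), z = ρ cos(φ), dV = ρ^2 sin(φ) dρ dφ dθ, with 0 ≤ ρ ≤ 5, 0 ≤ φ ≤ π, 0 ≤ θ ≤ 2π.

The integrand, after substitution and multiplying by the volume element, becomes (69ρ^2sin(φ)^2cos(θ)^2) · ρ^2 sin(φ), so

    ∭_V (∇·F) dV = ∫_0^{2π} ∫_0^{π} ∫_0^{5} (69ρ^2sin(φ)^2cos(θ)^2) · ρ^2 sin(φ) dρ dφ dθ.

Inner (ρ from 0 to 5): 43125sin(φ)^3cos(θ)^2.
Middle (φ from 0 to π): 57500cos(θ)^2.
Outer (θ from 0 to 2π): 57500π.

Therefore ∯_{∂V} F · n dS = 57500π.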